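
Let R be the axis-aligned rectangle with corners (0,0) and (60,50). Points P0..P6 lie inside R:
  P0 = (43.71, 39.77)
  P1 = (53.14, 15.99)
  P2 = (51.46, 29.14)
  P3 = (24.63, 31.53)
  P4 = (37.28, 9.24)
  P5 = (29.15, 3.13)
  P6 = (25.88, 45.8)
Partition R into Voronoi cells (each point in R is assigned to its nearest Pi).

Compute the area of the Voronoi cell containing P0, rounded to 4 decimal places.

1. box [0,60]×[0,50]: [(0, 0) (60, 0) (60, 50) (0, 50)]
2. ⊥bis P0·P1 via (48.425,27.88): [(0, 8.677) (60, 32.4701) (60, 50) (0, 50)]  |A|=1765.5879
3. ⊥bis P0·P2 via (47.585,34.455): [(0, 8.677) (26.8098, 19.3085) (60, 43.5064) (60, 50) (0, 50)]  |A|=1582.4395
4. ⊥bis P0·P3 via (34.17,35.65): [(37.7749, 27.3028) (60, 43.5064) (60, 50) (27.9727, 50)]  |A|=435.6261
5. ⊥bis P0·P4 via (40.495,24.505): [(37.7749, 27.3028) (60, 43.5064) (60, 50) (27.9727, 50)]  |A|=435.6261
6. ⊥bis P0·P5 via (36.43,21.45): [(37.7749, 27.3028) (60, 43.5064) (60, 50) (27.9727, 50)]  |A|=435.6261
7. ⊥bis P0·P6 via (34.795,42.785): [(33.1672, 37.9719) (37.7749, 27.3028) (60, 43.5064) (60, 50) (37.2351, 50)]  |A|=379.9219
8. canonical 5-gon: [(33.1672, 37.9719) (37.7749, 27.3028) (60, 43.5064) (60, 50) (37.2351, 50)]
9. shoelace: 379.9219

Area of P0's cell: 379.9219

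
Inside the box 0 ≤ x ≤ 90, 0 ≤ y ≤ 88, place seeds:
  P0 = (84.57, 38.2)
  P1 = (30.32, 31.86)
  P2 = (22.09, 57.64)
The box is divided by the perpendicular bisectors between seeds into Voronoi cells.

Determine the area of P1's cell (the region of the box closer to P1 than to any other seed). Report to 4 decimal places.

1. box [0,90]×[0,88]: [(0, 0) (90, 0) (90, 88) (0, 88)]
2. ⊥bis P1·P0 via (57.445,35.03): [(0, 0) (61.5388, 0) (51.2546, 88) (0, 88)]  |A|=4962.9104
3. ⊥bis P1·P2 via (26.205,44.75): [(0, 36.3843) (0, 0) (61.5388, 0) (55.2263, 54.0148)]  |A|=2666.6886
4. canonical 4-gon: [(0, 36.3843) (0, 0) (61.5388, 0) (55.2263, 54.0148)]
5. shoelace: 2666.6886

Area of P1's cell: 2666.6886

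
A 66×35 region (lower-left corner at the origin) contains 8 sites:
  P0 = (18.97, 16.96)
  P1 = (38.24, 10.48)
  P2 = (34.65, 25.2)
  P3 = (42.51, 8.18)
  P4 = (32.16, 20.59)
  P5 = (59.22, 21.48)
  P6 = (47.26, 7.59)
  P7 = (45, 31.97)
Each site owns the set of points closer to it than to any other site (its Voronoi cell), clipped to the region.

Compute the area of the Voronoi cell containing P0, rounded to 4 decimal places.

1. box [0,66]×[0,35]: [(0, 0) (66, 0) (66, 35) (0, 35)]
2. ⊥bis P0·P1 via (28.605,13.72): [(0, 0) (23.9913, 0) (35.7609, 35) (0, 35)]  |A|=1045.6641
3. ⊥bis P0·P2 via (26.81,21.08): [(0, 0) (23.9913, 0) (29.4138, 16.1252) (19.4949, 35) (0, 35)]  |A|=892.1551
4. ⊥bis P0·P3 via (30.74,12.57): [(0, 0) (23.9913, 0) (29.4138, 16.1252) (19.4949, 35) (0, 35)]  |A|=892.1551
5. ⊥bis P0·P4 via (25.565,18.775): [(0, 0) (23.9913, 0) (27.6983, 11.0236) (22.8643, 28.5884) (19.4949, 35) (0, 35)]  |A|=864.758
6. ⊥bis P0·P5 via (39.095,19.22): [(0, 0) (23.9913, 0) (27.6983, 11.0236) (22.8643, 28.5884) (19.4949, 35) (0, 35)]  |A|=864.758
7. ⊥bis P0·P6 via (33.115,12.275): [(0, 0) (23.9913, 0) (27.6983, 11.0236) (22.8643, 28.5884) (19.4949, 35) (0, 35)]  |A|=864.758
8. ⊥bis P0·P7 via (31.985,24.465): [(0, 0) (23.9913, 0) (27.6983, 11.0236) (22.8643, 28.5884) (19.4949, 35) (0, 35)]  |A|=864.758
9. canonical 6-gon: [(0, 0) (23.9913, 0) (27.6983, 11.0236) (22.8643, 28.5884) (19.4949, 35) (0, 35)]
10. shoelace: 864.758

Area of P0's cell: 864.7580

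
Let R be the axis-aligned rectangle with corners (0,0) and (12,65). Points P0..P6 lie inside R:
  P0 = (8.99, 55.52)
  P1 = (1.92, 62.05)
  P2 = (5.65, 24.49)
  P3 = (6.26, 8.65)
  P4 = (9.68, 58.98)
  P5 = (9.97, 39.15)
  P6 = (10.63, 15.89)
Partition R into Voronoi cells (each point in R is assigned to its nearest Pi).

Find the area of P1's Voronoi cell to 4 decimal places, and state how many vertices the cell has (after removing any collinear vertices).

1. box [0,12]×[0,65]: [(0, 0) (12, 0) (12, 65) (0, 65)]
2. ⊥bis P1·P0 via (5.455,58.785): [(0, 52.8789) (11.1953, 65) (0, 65)]  |A|=67.8497
3. ⊥bis P1·P2 via (3.785,43.27): [(0, 52.8789) (11.1953, 65) (0, 65)]  |A|=67.8497
4. ⊥bis P1·P3 via (4.09,35.35): [(0, 52.8789) (11.1953, 65) (0, 65)]  |A|=67.8497
5. ⊥bis P1·P4 via (5.8,60.515): [(0, 52.8789) (4.8613, 58.1422) (7.5743, 65) (0, 65)]  |A|=55.4338
6. ⊥bis P1·P5 via (5.945,50.6): [(0, 52.8789) (4.8613, 58.1422) (7.5743, 65) (0, 65)]  |A|=55.4338
7. ⊥bis P1·P6 via (6.275,38.97): [(0, 52.8789) (4.8613, 58.1422) (7.5743, 65) (0, 65)]  |A|=55.4338
8. canonical 4-gon: [(0, 52.8789) (4.8613, 58.1422) (7.5743, 65) (0, 65)]
9. shoelace: 55.4338

Area of P1's cell: 55.4338 (4 vertices)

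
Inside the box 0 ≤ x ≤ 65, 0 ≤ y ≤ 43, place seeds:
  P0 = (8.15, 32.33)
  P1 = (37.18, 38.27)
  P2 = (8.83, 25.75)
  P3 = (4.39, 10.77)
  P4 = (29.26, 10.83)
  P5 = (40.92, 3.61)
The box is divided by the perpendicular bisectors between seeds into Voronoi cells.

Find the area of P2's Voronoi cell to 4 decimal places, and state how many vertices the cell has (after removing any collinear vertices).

Area of P2's cell: 265.6145 (5 vertices)

1. box [0,65]×[0,43]: [(0, 0) (65, 0) (65, 43) (0, 43)]
2. ⊥bis P2·P0 via (8.49,29.04): [(0, 28.1626) (0, 0) (65, 0) (65, 34.8799)]  |A|=2048.883
3. ⊥bis P2·P1 via (23.005,32.01): [(23.6258, 30.6042) (0, 28.1626) (0, 0) (37.1413, 0)]  |A|=901.023
4. ⊥bis P2·P3 via (6.61,18.26): [(32.4611, 10.5979) (23.6258, 30.6042) (0, 28.1626) (0, 20.2192)]  |A|=376.0454
5. ⊥bis P2·P4 via (19.045,18.29): [(16.8143, 15.2355) (25.2885, 26.8393) (23.6258, 30.6042) (0, 28.1626) (0, 20.2192)]  |A|=265.6145
6. ⊥bis P2·P5 via (24.875,14.68): [(16.8143, 15.2355) (25.2885, 26.8393) (23.6258, 30.6042) (0, 28.1626) (0, 20.2192)]  |A|=265.6145
7. canonical 5-gon: [(16.8143, 15.2355) (25.2885, 26.8393) (23.6258, 30.6042) (0, 28.1626) (0, 20.2192)]
8. shoelace: 265.6145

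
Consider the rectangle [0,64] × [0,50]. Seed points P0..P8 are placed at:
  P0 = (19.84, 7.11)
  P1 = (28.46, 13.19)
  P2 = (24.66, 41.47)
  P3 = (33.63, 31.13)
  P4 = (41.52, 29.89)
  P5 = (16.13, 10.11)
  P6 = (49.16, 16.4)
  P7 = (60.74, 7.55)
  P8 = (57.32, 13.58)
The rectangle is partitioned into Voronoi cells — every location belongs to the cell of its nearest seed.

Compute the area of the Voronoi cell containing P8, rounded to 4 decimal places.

Area of P8's cell: 203.0181

1. box [0,64]×[0,50]: [(0, 0) (64, 0) (64, 50) (0, 50)]
2. ⊥bis P8·P0 via (38.58,10.345): [(40.3658, 0) (64, 0) (64, 50) (31.7345, 50)]  |A|=1397.4913
3. ⊥bis P8·P1 via (42.89,13.385): [(43.0709, 0) (64, 0) (64, 50) (42.3952, 50)]  |A|=1063.348
4. ⊥bis P8·P2 via (40.99,27.525): [(42.6723, 29.495) (43.0709, 0) (64, 0) (64, 50) (60.1825, 50)]  |A|=880.9837
5. ⊥bis P8·P3 via (45.475,22.355): [(42.8173, 18.7674) (43.0709, 0) (64, 0) (64, 47.3611)]  |A|=698.0119
6. ⊥bis P8·P4 via (49.42,21.735): [(42.863, 15.383) (43.0709, 0) (64, 0) (64, 35.8591)]  |A|=539.9535
7. ⊥bis P8·P5 via (36.725,11.845): [(42.863, 15.383) (43.0709, 0) (64, 0) (64, 35.8591)]  |A|=539.9535
8. ⊥bis P8·P6 via (53.24,14.99): [(58.6666, 30.6924) (48.0596, 0) (64, 0) (64, 35.8591)]  |A|=340.2502
9. ⊥bis P8·P7 via (59.03,10.565): [(58.6666, 30.6924) (49.9264, 5.4018) (64, 13.3838) (64, 35.8591)]  |A|=203.0181
10. canonical 4-gon: [(58.6666, 30.6924) (49.9264, 5.4018) (64, 13.3838) (64, 35.8591)]
11. shoelace: 203.0181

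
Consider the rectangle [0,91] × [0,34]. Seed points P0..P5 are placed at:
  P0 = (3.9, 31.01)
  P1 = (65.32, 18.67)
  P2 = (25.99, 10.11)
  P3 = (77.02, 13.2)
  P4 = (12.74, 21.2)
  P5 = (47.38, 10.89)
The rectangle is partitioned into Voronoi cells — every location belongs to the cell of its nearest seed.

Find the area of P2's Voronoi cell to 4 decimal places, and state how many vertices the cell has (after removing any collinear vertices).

Area of P2's cell: 542.5459 (4 vertices)

1. box [0,91]×[0,34]: [(0, 0) (91, 0) (91, 34) (0, 34)]
2. ⊥bis P2·P0 via (14.945,20.56): [(0, 4.7641) (0, 0) (91, 0) (91, 34) (27.661, 34)]  |A|=2689.6527
3. ⊥bis P2·P1 via (45.655,14.39): [(0, 4.7641) (0, 0) (48.7869, 0) (41.387, 34) (27.661, 34)]  |A|=1128.6088
4. ⊥bis P2·P3 via (51.505,11.655): [(0, 4.7641) (0, 0) (48.7869, 0) (41.387, 34) (27.661, 34)]  |A|=1128.6088
5. ⊥bis P2·P4 via (19.365,15.655): [(6.2621, 0) (48.7869, 0) (41.387, 34) (34.7194, 34)]  |A|=836.271
6. ⊥bis P2·P5 via (36.685,10.5): [(6.2621, 0) (37.0679, 0) (35.8281, 34) (34.7194, 34)]  |A|=542.5459
7. canonical 4-gon: [(6.2621, 0) (37.0679, 0) (35.8281, 34) (34.7194, 34)]
8. shoelace: 542.5459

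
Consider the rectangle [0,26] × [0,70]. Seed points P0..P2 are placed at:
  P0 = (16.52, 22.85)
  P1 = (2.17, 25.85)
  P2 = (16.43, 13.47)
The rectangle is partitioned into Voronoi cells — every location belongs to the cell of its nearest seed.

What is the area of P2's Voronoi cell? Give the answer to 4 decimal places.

1. box [0,26]×[0,70]: [(0, 0) (26, 0) (26, 70) (0, 70)]
2. ⊥bis P2·P0 via (16.475,18.16): [(0, 18.3181) (0, 0) (26, 0) (26, 18.0686)]  |A|=473.0269
3. ⊥bis P2·P1 via (9.3,19.66): [(8.0678, 18.2407) (0, 8.9477) (0, 0) (26, 0) (26, 18.0686)]  |A|=435.2279
4. canonical 5-gon: [(8.0678, 18.2407) (0, 8.9477) (0, 0) (26, 0) (26, 18.0686)]
5. shoelace: 435.2279

Area of P2's cell: 435.2279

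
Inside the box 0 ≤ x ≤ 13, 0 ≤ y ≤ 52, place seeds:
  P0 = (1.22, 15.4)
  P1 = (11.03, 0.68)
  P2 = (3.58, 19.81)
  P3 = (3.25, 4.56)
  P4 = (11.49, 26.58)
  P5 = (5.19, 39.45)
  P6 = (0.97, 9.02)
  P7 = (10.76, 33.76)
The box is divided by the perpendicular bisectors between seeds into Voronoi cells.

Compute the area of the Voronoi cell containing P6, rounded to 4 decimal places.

Area of P6's cell: 38.8656

1. box [0,13]×[0,52]: [(0, 0) (13, 0) (13, 52) (0, 52)]
2. ⊥bis P6·P0 via (1.095,12.21): [(0, 12.2529) (0, 0) (13, 0) (13, 11.7435)]  |A|=155.9767
3. ⊥bis P6·P1 via (6,4.85): [(11.7553, 11.7923) (0, 12.2529) (0, 0) (1.9792, 0)]  |A|=83.6882
4. ⊥bis P6·P2 via (2.275,14.415): [(11.7553, 11.7923) (0, 12.2529) (0, 0) (1.9792, 0)]  |A|=83.6882
5. ⊥bis P6·P3 via (2.11,6.79): [(11.6525, 11.6682) (11.7553, 11.7923) (0, 12.2529) (0, 5.7113)]  |A|=38.8656
6. ⊥bis P6·P4 via (6.23,17.8): [(11.6525, 11.6682) (11.7553, 11.7923) (0, 12.2529) (0, 5.7113)]  |A|=38.8656
7. ⊥bis P6·P5 via (3.08,24.235): [(11.6525, 11.6682) (11.7553, 11.7923) (0, 12.2529) (0, 5.7113)]  |A|=38.8656
8. ⊥bis P6·P7 via (5.865,21.39): [(11.6525, 11.6682) (11.7553, 11.7923) (0, 12.2529) (0, 5.7113)]  |A|=38.8656
9. canonical 4-gon: [(11.6525, 11.6682) (11.7553, 11.7923) (0, 12.2529) (0, 5.7113)]
10. shoelace: 38.8656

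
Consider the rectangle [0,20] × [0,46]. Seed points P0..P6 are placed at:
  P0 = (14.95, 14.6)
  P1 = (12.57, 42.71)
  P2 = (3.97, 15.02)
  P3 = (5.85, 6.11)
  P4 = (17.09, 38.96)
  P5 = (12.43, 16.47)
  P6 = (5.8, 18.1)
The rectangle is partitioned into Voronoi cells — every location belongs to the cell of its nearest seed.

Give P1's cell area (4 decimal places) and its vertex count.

Area of P1's cell: 186.6232 (4 vertices)

1. box [0,20]×[0,46]: [(0, 0) (20, 0) (20, 46) (0, 46)]
2. ⊥bis P1·P0 via (13.76,28.655): [(0, 27.49) (20, 29.1833) (20, 46) (0, 46)]  |A|=353.267
3. ⊥bis P1·P2 via (8.27,28.865): [(0, 31.4335) (9.9773, 28.3347) (20, 29.1833) (20, 46) (0, 46)]  |A|=333.594
4. ⊥bis P1·P3 via (9.21,24.41): [(0, 31.4335) (9.9773, 28.3347) (20, 29.1833) (20, 46) (0, 46)]  |A|=333.594
5. ⊥bis P1·P4 via (14.83,40.835): [(0, 31.4335) (5.5898, 29.6974) (19.1151, 46) (0, 46)]  |A|=196.5244
6. ⊥bis P1·P5 via (12.5,29.59): [(0, 31.4335) (5.5898, 29.6974) (19.1151, 46) (0, 46)]  |A|=196.5244
7. ⊥bis P1·P6 via (9.185,30.405): [(0, 32.9317) (6.7358, 31.0788) (19.1151, 46) (0, 46)]  |A|=186.6232
8. canonical 4-gon: [(0, 32.9317) (6.7358, 31.0788) (19.1151, 46) (0, 46)]
9. shoelace: 186.6232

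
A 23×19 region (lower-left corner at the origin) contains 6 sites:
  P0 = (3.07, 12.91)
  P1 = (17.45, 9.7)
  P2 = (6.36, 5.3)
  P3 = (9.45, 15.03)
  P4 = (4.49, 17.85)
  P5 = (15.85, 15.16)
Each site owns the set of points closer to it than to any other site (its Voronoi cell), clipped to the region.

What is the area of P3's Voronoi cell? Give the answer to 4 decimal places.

Area of P3's cell: 51.9025

1. box [0,23]×[0,19]: [(0, 0) (23, 0) (23, 19) (0, 19)]
2. ⊥bis P3·P0 via (6.26,13.97): [(10.9021, 0) (23, 0) (23, 19) (4.5886, 19)]  |A|=289.8387
3. ⊥bis P3·P1 via (13.45,12.365): [(9.0085, 5.6986) (17.8706, 19) (4.5886, 19)]  |A|=88.3346
4. ⊥bis P3·P2 via (7.905,10.165): [(7.4795, 10.3001) (11.2719, 9.0958) (17.8706, 19) (4.5886, 19)]  |A|=80.5298
5. ⊥bis P3·P4 via (6.97,16.44): [(6.0039, 14.7407) (7.4795, 10.3001) (11.2719, 9.0958) (17.8706, 19) (8.4255, 19)]  |A|=72.3587
6. ⊥bis P3·P5 via (12.65,15.095): [(6.0039, 14.7407) (7.4795, 10.3001) (11.2719, 9.0958) (12.7275, 11.2805) (12.5707, 19) (8.4255, 19)]  |A|=51.9025
7. canonical 6-gon: [(6.0039, 14.7407) (7.4795, 10.3001) (11.2719, 9.0958) (12.7275, 11.2805) (12.5707, 19) (8.4255, 19)]
8. shoelace: 51.9025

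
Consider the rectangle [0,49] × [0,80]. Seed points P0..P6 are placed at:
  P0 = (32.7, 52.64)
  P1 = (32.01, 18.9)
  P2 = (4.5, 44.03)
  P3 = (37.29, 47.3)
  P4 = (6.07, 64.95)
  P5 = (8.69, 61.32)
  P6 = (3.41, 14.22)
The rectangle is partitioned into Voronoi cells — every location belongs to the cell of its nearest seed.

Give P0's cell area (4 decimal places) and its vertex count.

Area of P0's cell: 775.8161 (6 vertices)

1. box [0,49]×[0,80]: [(0, 0) (49, 0) (49, 80) (0, 80)]
2. ⊥bis P0·P1 via (32.355,35.77): [(0, 36.4317) (49, 35.4296) (49, 80) (0, 80)]  |A|=2159.3987
3. ⊥bis P0·P2 via (18.6,48.335): [(22.374, 35.9741) (49, 35.4296) (49, 80) (8.9321, 80)]  |A|=1475.3784
4. ⊥bis P0·P3 via (34.995,49.97): [(21.6128, 38.4673) (49, 62.008) (49, 80) (8.9321, 80)]  |A|=1078.4396
5. ⊥bis P0·P4 via (19.385,58.795): [(16.9889, 53.6116) (21.6128, 38.4673) (49, 62.008) (49, 80) (29.1872, 80)]  |A|=811.1893
6. ⊥bis P0·P5 via (20.695,56.98): [(28.4066, 78.3112) (18.1283, 49.8801) (21.6128, 38.4673) (49, 62.008) (49, 80) (29.1872, 80)]  |A|=775.8161
7. ⊥bis P0·P6 via (18.055,33.43): [(28.4066, 78.3112) (18.1283, 49.8801) (21.6128, 38.4673) (49, 62.008) (49, 80) (29.1872, 80)]  |A|=775.8161
8. canonical 6-gon: [(28.4066, 78.3112) (18.1283, 49.8801) (21.6128, 38.4673) (49, 62.008) (49, 80) (29.1872, 80)]
9. shoelace: 775.8161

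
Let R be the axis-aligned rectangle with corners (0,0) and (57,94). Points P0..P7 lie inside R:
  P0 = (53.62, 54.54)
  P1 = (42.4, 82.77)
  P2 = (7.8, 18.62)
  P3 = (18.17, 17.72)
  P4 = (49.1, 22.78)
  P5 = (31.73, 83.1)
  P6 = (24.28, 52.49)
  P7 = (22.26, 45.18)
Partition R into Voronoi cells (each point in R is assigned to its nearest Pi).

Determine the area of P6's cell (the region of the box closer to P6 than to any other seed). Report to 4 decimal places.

Area of P6's cell: 776.1454

1. box [0,57]×[0,94]: [(0, 0) (57, 0) (57, 94) (0, 94)]
2. ⊥bis P6·P0 via (38.95,53.515): [(0, 0) (42.6891, 0) (36.1213, 94) (0, 94)]  |A|=3704.0894
3. ⊥bis P6·P1 via (33.34,67.63): [(0, 87.5811) (0, 0) (42.6891, 0) (38.1655, 64.7423)]  |A|=3053.1874
4. ⊥bis P6·P2 via (16.04,35.555): [(0, 87.5811) (0, 43.3595) (41.0553, 23.3834) (38.1655, 64.7423)]  |A|=1664.0098
5. ⊥bis P6·P3 via (21.225,35.105): [(0, 87.5811) (0, 43.3595) (14.5565, 36.2768) (40.4726, 31.7227) (38.1655, 64.7423)]  |A|=1557.2754
6. ⊥bis P6·P4 via (36.69,37.635): [(0, 87.5811) (0, 43.3595) (14.5565, 36.2768) (31.5002, 33.2994) (39.8737, 40.2947) (38.1655, 64.7423)]  |A|=1519.2915
7. ⊥bis P6·P5 via (28.005,67.795): [(36.5326, 65.7195) (0, 74.611) (0, 43.3595) (14.5565, 36.2768) (31.5002, 33.2994) (39.8737, 40.2947) (38.1655, 64.7423)]  |A|=1282.3748
8. ⊥bis P6·P7 via (23.27,48.835): [(36.5326, 65.7195) (0, 74.611) (0, 55.2653) (39.5921, 44.3246) (38.1655, 64.7423)]  |A|=776.1454
9. canonical 5-gon: [(36.5326, 65.7195) (0, 74.611) (0, 55.2653) (39.5921, 44.3246) (38.1655, 64.7423)]
10. shoelace: 776.1454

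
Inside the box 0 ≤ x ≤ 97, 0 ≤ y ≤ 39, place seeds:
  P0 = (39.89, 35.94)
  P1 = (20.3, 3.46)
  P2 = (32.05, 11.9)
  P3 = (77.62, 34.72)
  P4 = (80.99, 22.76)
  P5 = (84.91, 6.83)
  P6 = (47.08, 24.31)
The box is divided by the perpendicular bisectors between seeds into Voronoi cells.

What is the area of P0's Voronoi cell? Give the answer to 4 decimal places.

1. box [0,97]×[0,39]: [(0, 0) (97, 0) (97, 39) (0, 39)]
2. ⊥bis P0·P1 via (30.095,19.7): [(0, 37.8515) (62.7574, 0) (97, 0) (97, 39) (0, 39)]  |A|=2595.2692
3. ⊥bis P0·P2 via (35.97,23.92): [(0, 37.8515) (7.9449, 33.0596) (97, 4.0167) (97, 39) (0, 39)]  |A|=1850.3906
4. ⊥bis P0·P3 via (58.755,35.33): [(0, 37.8515) (7.9449, 33.0596) (58.1521, 16.6859) (58.8737, 39) (0, 39)]  |A|=745.5
5. ⊥bis P0·P4 via (60.44,29.35): [(0, 37.8515) (7.9449, 33.0596) (56.5468, 17.2094) (58.351, 22.8357) (58.8737, 39) (0, 39)]  |A|=740.5115
6. ⊥bis P0·P5 via (62.4,21.385): [(0, 37.8515) (7.9449, 33.0596) (56.5468, 17.2094) (58.351, 22.8357) (58.8737, 39) (0, 39)]  |A|=740.5115
7. ⊥bis P0·P6 via (43.485,30.125): [(0, 37.8515) (7.9449, 33.0596) (34.3191, 24.4584) (57.8405, 39) (0, 39)]  |A|=469.2778
8. canonical 5-gon: [(0, 37.8515) (7.9449, 33.0596) (34.3191, 24.4584) (57.8405, 39) (0, 39)]
9. shoelace: 469.2778

Area of P0's cell: 469.2778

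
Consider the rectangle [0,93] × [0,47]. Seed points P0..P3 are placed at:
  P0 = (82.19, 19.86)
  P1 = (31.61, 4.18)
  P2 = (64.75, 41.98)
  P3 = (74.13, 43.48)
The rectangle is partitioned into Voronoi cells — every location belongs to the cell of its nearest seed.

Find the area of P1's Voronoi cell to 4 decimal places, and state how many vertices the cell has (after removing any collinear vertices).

1. box [0,93]×[0,47]: [(0, 0) (93, 0) (93, 47) (0, 47)]
2. ⊥bis P1·P0 via (56.9,12.02): [(0, 0) (60.6262, 0) (46.0561, 47) (0, 47)]  |A|=2507.0343
3. ⊥bis P1·P2 via (48.18,23.08): [(0, 0) (60.6262, 0) (55.4462, 16.7096) (20.8965, 47) (0, 47)]  |A|=2125.9869
4. ⊥bis P1·P3 via (52.87,23.83): [(0, 0) (60.6262, 0) (55.4462, 16.7096) (20.8965, 47) (0, 47)]  |A|=2125.9869
5. canonical 5-gon: [(0, 0) (60.6262, 0) (55.4462, 16.7096) (20.8965, 47) (0, 47)]
6. shoelace: 2125.9869

Area of P1's cell: 2125.9869 (5 vertices)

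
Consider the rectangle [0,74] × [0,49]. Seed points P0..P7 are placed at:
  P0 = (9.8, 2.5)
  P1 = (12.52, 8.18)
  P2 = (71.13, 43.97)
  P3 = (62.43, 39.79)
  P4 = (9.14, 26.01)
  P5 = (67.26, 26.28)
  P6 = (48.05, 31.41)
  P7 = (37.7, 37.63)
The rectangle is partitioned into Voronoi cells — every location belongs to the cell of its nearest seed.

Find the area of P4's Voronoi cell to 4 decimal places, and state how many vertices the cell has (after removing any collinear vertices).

1. box [0,74]×[0,49]: [(0, 0) (74, 0) (74, 49) (0, 49)]
2. ⊥bis P4·P0 via (9.47,14.255): [(0, 13.9891) (74, 16.0666) (74, 49) (0, 49)]  |A|=2513.9388
3. ⊥bis P4·P1 via (10.83,17.095): [(0, 15.042) (74, 29.07) (74, 49) (0, 49)]  |A|=1993.8561
4. ⊥bis P4·P2 via (40.135,34.99): [(0, 15.042) (43.524, 23.2927) (36.076, 49) (0, 49)]  |A|=1202.7013
5. ⊥bis P4·P3 via (35.785,32.9): [(0, 15.042) (38.5148, 22.3432) (31.6218, 49) (0, 49)]  |A|=1075.4122
6. ⊥bis P4·P5 via (38.2,26.145): [(0, 15.042) (38.2179, 22.2869) (38.2122, 23.5134) (31.6218, 49) (0, 49)]  |A|=1075.23
7. ⊥bis P4·P6 via (28.595,28.71): [(0, 15.042) (29.7102, 20.6741) (25.7791, 49) (0, 49)]  |A|=869.5589
8. ⊥bis P4·P7 via (23.42,31.82): [(0, 15.042) (28.0805, 20.3652) (16.4301, 49) (0, 49)]  |A|=712.0166
9. canonical 4-gon: [(0, 15.042) (28.0805, 20.3652) (16.4301, 49) (0, 49)]
10. shoelace: 712.0166

Area of P4's cell: 712.0166 (4 vertices)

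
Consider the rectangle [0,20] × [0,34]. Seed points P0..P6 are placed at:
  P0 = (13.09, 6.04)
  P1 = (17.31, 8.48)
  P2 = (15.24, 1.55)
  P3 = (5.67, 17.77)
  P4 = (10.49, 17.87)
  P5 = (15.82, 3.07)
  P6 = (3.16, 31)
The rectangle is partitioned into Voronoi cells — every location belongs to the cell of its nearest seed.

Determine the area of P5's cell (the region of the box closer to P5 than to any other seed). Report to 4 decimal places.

1. box [0,20]×[0,34]: [(0, 0) (20, 0) (20, 34) (0, 34)]
2. ⊥bis P5·P0 via (14.455,4.555): [(9.4996, 0) (20, 0) (20, 9.6519)]  |A|=50.6747
3. ⊥bis P5·P1 via (16.565,5.775): [(15.9627, 5.9409) (9.4996, 0) (20, 0) (20, 4.8289)]  |A|=40.9388
4. ⊥bis P5·P2 via (15.53,2.31): [(15.9627, 5.9409) (13.0444, 3.2584) (20, 0.6043) (20, 4.8289)]  |A|=21.7296
5. ⊥bis P5·P3 via (10.745,10.42): [(15.9627, 5.9409) (13.0444, 3.2584) (20, 0.6043) (20, 4.8289)]  |A|=21.7296
6. ⊥bis P5·P4 via (13.155,10.47): [(15.9627, 5.9409) (13.0444, 3.2584) (20, 0.6043) (20, 4.8289)]  |A|=21.7296
7. ⊥bis P5·P6 via (9.49,17.035): [(15.9627, 5.9409) (13.0444, 3.2584) (20, 0.6043) (20, 4.8289)]  |A|=21.7296
8. canonical 4-gon: [(15.9627, 5.9409) (13.0444, 3.2584) (20, 0.6043) (20, 4.8289)]
9. shoelace: 21.7296

Area of P5's cell: 21.7296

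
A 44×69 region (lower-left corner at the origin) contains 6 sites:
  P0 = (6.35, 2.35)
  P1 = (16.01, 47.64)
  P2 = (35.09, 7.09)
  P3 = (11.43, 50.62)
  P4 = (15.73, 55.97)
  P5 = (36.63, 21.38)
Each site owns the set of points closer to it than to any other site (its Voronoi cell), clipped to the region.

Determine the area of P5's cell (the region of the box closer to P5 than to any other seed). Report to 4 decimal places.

Area of P5's cell: 632.0020

1. box [0,44]×[0,69]: [(0, 0) (44, 0) (44, 69) (0, 69)]
2. ⊥bis P5·P0 via (21.49,11.865): [(0, 46.0593) (28.9468, 0) (44, 0) (44, 69) (0, 69)]  |A|=2369.3663
3. ⊥bis P5·P1 via (26.32,34.51): [(13.5568, 24.488) (28.9468, 0) (44, 0) (44, 48.3928)]  |A|=920.9269
4. ⊥bis P5·P2 via (35.86,14.235): [(13.5568, 24.488) (18.8484, 16.0683) (44, 13.3578) (44, 48.3928)]  |A|=632.002
5. ⊥bis P5·P3 via (24.03,36): [(13.5568, 24.488) (18.8484, 16.0683) (44, 13.3578) (44, 48.3928)]  |A|=632.002
6. ⊥bis P5·P4 via (26.18,38.675): [(13.5568, 24.488) (18.8484, 16.0683) (44, 13.3578) (44, 48.3928)]  |A|=632.002
7. canonical 4-gon: [(13.5568, 24.488) (18.8484, 16.0683) (44, 13.3578) (44, 48.3928)]
8. shoelace: 632.002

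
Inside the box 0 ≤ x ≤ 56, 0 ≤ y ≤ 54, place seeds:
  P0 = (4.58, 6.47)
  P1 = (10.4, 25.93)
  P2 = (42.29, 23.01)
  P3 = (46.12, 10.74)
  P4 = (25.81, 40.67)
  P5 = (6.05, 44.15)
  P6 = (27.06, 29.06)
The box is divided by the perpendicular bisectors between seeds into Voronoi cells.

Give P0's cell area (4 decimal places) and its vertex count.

1. box [0,56]×[0,54]: [(0, 0) (56, 0) (56, 54) (0, 54)]
2. ⊥bis P0·P1 via (7.49,16.2): [(0, 18.4401) (0, 0) (56, 0) (56, 1.6919)]  |A|=563.6944
3. ⊥bis P0·P2 via (23.435,14.74): [(25.1054, 10.9317) (0, 18.4401) (0, 0) (29.9001, 0)]  |A|=394.9017
4. ⊥bis P0·P3 via (25.35,8.605): [(25.1125, 10.9154) (25.1054, 10.9317) (0, 18.4401) (0, 0) (26.2345, 0)]  |A|=374.896
5. ⊥bis P0·P4 via (15.195,23.57): [(25.1125, 10.9154) (25.1054, 10.9317) (0, 18.4401) (0, 0) (26.2345, 0)]  |A|=374.896
6. ⊥bis P0·P5 via (5.315,25.31): [(25.1125, 10.9154) (25.1054, 10.9317) (0, 18.4401) (0, 0) (26.2345, 0)]  |A|=374.896
7. ⊥bis P0·P6 via (15.82,17.765): [(25.3871, 8.2445) (21.6475, 11.9658) (0, 18.4401) (0, 0) (26.2345, 0)]  |A|=370.3885
8. canonical 5-gon: [(25.3871, 8.2445) (21.6475, 11.9658) (0, 18.4401) (0, 0) (26.2345, 0)]
9. shoelace: 370.3885

Area of P0's cell: 370.3885 (5 vertices)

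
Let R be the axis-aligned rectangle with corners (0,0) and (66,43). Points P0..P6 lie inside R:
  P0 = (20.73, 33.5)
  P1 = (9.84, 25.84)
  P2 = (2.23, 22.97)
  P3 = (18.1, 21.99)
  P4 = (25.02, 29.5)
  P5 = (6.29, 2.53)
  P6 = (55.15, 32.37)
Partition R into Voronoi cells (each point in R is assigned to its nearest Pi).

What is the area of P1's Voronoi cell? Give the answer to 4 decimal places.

1. box [0,66]×[0,43]: [(0, 0) (66, 0) (66, 43) (0, 43)]
2. ⊥bis P1·P0 via (15.285,29.67): [(0, 0) (36.1548, 0) (5.9087, 43) (0, 43)]  |A|=904.3656
3. ⊥bis P1·P2 via (6.035,24.405): [(0, 40.4072) (15.239, 0) (36.1548, 0) (5.9087, 43) (0, 43)]  |A|=596.4831
4. ⊥bis P1·P3 via (13.97,23.915): [(0, 40.4072) (9.6861, 14.724) (16.1074, 28.5008) (5.9087, 43) (0, 43)]  |A|=212.8997
5. ⊥bis P1·P4 via (17.43,27.67): [(0, 40.4072) (9.6861, 14.724) (16.1074, 28.5008) (5.9087, 43) (0, 43)]  |A|=212.8997
6. ⊥bis P1·P5 via (8.065,14.185): [(0, 40.4072) (9.6861, 14.724) (16.1074, 28.5008) (5.9087, 43) (0, 43)]  |A|=212.8997
7. ⊥bis P1·P6 via (32.495,29.105): [(0, 40.4072) (9.6861, 14.724) (16.1074, 28.5008) (5.9087, 43) (0, 43)]  |A|=212.8997
8. canonical 5-gon: [(0, 40.4072) (9.6861, 14.724) (16.1074, 28.5008) (5.9087, 43) (0, 43)]
9. shoelace: 212.8997

Area of P1's cell: 212.8997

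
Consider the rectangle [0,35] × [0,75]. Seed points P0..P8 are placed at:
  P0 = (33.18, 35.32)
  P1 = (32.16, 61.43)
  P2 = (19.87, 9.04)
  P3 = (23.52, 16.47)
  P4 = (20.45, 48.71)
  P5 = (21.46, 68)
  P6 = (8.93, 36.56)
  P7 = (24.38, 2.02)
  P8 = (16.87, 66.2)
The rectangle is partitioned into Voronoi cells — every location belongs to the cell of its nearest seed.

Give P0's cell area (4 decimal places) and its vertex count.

Area of P0's cell: 238.5739 (5 vertices)

1. box [0,35]×[0,75]: [(0, 0) (35, 0) (35, 75) (0, 75)]
2. ⊥bis P0·P1 via (32.67,48.375): [(0, 47.0987) (0, 0) (35, 0) (35, 48.466)]  |A|=1672.3832
3. ⊥bis P0·P2 via (26.525,22.18): [(0, 47.0987) (0, 35.6141) (35, 17.8877) (35, 48.466)]  |A|=736.1023
4. ⊥bis P0·P3 via (28.35,25.895): [(0, 47.0987) (0, 40.4234) (35, 22.4871) (35, 48.466)]  |A|=571.4489
5. ⊥bis P0·P4 via (26.815,42.015): [(33.5405, 48.409) (16.3355, 32.052) (35, 22.4871) (35, 48.466)]  |A|=253.8878
6. ⊥bis P0·P5 via (27.32,51.66): [(33.5405, 48.409) (16.3355, 32.052) (35, 22.4871) (35, 48.466)]  |A|=253.8878
7. ⊥bis P0·P6 via (21.055,35.94): [(33.5405, 48.409) (21.0872, 36.5695) (20.7408, 29.7945) (35, 22.4871) (35, 48.466)]  |A|=238.5739
8. ⊥bis P0·P7 via (28.78,18.67): [(33.5405, 48.409) (21.0872, 36.5695) (20.7408, 29.7945) (35, 22.4871) (35, 48.466)]  |A|=238.5739
9. ⊥bis P0·P8 via (25.025,50.76): [(33.5405, 48.409) (21.0872, 36.5695) (20.7408, 29.7945) (35, 22.4871) (35, 48.466)]  |A|=238.5739
10. canonical 5-gon: [(33.5405, 48.409) (21.0872, 36.5695) (20.7408, 29.7945) (35, 22.4871) (35, 48.466)]
11. shoelace: 238.5739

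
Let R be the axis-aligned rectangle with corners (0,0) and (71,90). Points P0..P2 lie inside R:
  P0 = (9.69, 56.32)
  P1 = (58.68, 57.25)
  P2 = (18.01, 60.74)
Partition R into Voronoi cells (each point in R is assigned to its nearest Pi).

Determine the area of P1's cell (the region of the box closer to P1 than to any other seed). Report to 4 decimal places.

1. box [0,71]×[0,90]: [(0, 0) (71, 0) (71, 90) (0, 90)]
2. ⊥bis P1·P0 via (34.185,56.785): [(35.263, 0) (71, 0) (71, 90) (33.5545, 90)]  |A|=3293.2152
3. ⊥bis P1·P2 via (38.345,58.995): [(34.9042, 18.8985) (35.263, 0) (71, 0) (71, 90) (41.0056, 90)]  |A|=3028.3211
4. canonical 5-gon: [(34.9042, 18.8985) (35.263, 0) (71, 0) (71, 90) (41.0056, 90)]
5. shoelace: 3028.3211

Area of P1's cell: 3028.3211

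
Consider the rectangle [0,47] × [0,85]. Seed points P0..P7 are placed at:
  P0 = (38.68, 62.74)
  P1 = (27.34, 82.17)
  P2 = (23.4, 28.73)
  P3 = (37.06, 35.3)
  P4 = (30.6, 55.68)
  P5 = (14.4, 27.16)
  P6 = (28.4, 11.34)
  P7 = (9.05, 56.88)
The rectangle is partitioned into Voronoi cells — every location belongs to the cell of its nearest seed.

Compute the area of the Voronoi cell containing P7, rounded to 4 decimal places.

1. box [0,47]×[0,85]: [(0, 0) (47, 0) (47, 85) (0, 85)]
2. ⊥bis P7·P0 via (23.865,59.81): [(0, 0) (35.6938, 0) (18.8831, 85) (0, 85)]  |A|=2319.5176
3. ⊥bis P7·P1 via (18.195,69.525): [(0, 82.6838) (0, 0) (35.6938, 0) (22.5693, 66.3615)]  |A|=2117.4035
4. ⊥bis P7·P2 via (16.225,42.805): [(0, 82.6838) (0, 34.534) (26.2204, 47.9003) (22.5693, 66.3615)]  |A|=809.7838
5. ⊥bis P7·P3 via (23.055,46.09): [(0, 82.6838) (0, 34.534) (23.3046, 46.414) (25.8587, 49.7291) (22.5693, 66.3615)]  |A|=806.8488
6. ⊥bis P7·P4 via (19.825,56.28): [(20.4709, 67.8791) (0, 82.6838) (0, 34.534) (19.1579, 44.3001)]  |A|=712.2851
7. ⊥bis P7·P5 via (11.725,42.02): [(20.4709, 67.8791) (0, 82.6838) (0, 39.9093) (16.301, 42.8437) (19.1579, 44.3001)]  |A|=668.4733
8. ⊥bis P7·P6 via (18.725,34.11): [(20.4709, 67.8791) (0, 82.6838) (0, 39.9093) (16.301, 42.8437) (19.1579, 44.3001)]  |A|=668.4733
9. canonical 5-gon: [(20.4709, 67.8791) (0, 82.6838) (0, 39.9093) (16.301, 42.8437) (19.1579, 44.3001)]
10. shoelace: 668.4733

Area of P7's cell: 668.4733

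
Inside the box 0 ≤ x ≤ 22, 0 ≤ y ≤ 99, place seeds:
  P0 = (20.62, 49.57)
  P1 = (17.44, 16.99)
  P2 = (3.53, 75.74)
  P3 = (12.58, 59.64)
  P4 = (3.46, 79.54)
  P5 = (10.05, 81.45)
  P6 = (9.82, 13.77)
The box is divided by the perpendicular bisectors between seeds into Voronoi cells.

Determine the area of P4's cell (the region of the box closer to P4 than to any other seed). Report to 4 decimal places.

1. box [0,22]×[0,99]: [(0, 0) (22, 0) (22, 99) (0, 99)]
2. ⊥bis P4·P0 via (12.04,64.555): [(0, 57.6612) (22, 70.2578) (22, 99) (0, 99)]  |A|=770.8905
3. ⊥bis P4·P1 via (10.45,48.265): [(0, 57.6612) (22, 70.2578) (22, 99) (0, 99)]  |A|=770.8905
4. ⊥bis P4·P2 via (3.495,77.64): [(0, 77.5756) (22, 77.9809) (22, 99) (0, 99)]  |A|=466.8785
5. ⊥bis P4·P3 via (8.02,69.59): [(0, 77.5756) (22, 77.9809) (22, 99) (0, 99)]  |A|=466.8785
6. ⊥bis P4·P5 via (6.755,80.495): [(0, 77.5756) (7.5608, 77.7149) (1.3916, 99) (0, 99)]  |A|=95.803
7. ⊥bis P4·P6 via (6.64,46.655): [(0, 77.5756) (7.5608, 77.7149) (1.3916, 99) (0, 99)]  |A|=95.803
8. canonical 4-gon: [(0, 77.5756) (7.5608, 77.7149) (1.3916, 99) (0, 99)]
9. shoelace: 95.803

Area of P4's cell: 95.8030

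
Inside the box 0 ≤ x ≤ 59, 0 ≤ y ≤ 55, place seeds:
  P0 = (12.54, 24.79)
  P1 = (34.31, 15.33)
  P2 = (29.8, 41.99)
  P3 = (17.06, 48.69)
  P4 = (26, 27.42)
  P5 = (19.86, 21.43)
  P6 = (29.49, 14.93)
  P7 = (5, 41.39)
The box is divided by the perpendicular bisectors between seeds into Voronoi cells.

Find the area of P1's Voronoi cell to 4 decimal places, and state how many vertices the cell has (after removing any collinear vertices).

1. box [0,59]×[0,55]: [(0, 0) (59, 0) (59, 55) (0, 55)]
2. ⊥bis P1·P0 via (23.425,20.06): [(14.7081, 0) (59, 0) (59, 55) (38.6079, 55)]  |A|=1778.81
3. ⊥bis P1·P2 via (32.055,28.66): [(26.7738, 27.7666) (14.7081, 0) (59, 0) (59, 33.2182)]  |A|=1150.1658
4. ⊥bis P1·P3 via (25.685,32.01): [(26.7738, 27.7666) (14.7081, 0) (59, 0) (59, 33.2182)]  |A|=1150.1658
5. ⊥bis P1·P4 via (30.155,21.375): [(43.5936, 30.612) (21.3736, 15.3391) (14.7081, 0) (59, 0) (59, 33.2182)]  |A|=1053.3352
6. ⊥bis P1·P5 via (27.085,18.38): [(43.5936, 30.612) (27.6112, 19.6265) (19.326, 0) (59, 0) (59, 33.2182)]  |A|=974.4673
7. ⊥bis P1·P6 via (31.9,15.13): [(43.5936, 30.612) (31.3155, 22.1727) (33.1556, 0) (59, 0) (59, 33.2182)]  |A|=795.3434
8. ⊥bis P1·P7 via (19.655,28.36): [(43.5936, 30.612) (31.3155, 22.1727) (33.1556, 0) (59, 0) (59, 33.2182)]  |A|=795.3434
9. canonical 5-gon: [(43.5936, 30.612) (31.3155, 22.1727) (33.1556, 0) (59, 0) (59, 33.2182)]
10. shoelace: 795.3434

Area of P1's cell: 795.3434 (5 vertices)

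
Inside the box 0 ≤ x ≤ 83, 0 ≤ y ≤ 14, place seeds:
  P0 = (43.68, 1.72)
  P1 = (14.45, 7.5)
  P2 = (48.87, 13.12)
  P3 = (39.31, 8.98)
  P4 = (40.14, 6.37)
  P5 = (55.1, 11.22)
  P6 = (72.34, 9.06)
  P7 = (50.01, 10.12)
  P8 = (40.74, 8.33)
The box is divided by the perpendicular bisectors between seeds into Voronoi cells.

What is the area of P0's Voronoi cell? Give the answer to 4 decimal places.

1. box [0,83]×[0,14]: [(0, 0) (83, 0) (83, 14) (0, 14)]
2. ⊥bis P0·P1 via (29.065,4.61): [(28.1534, 0) (83, 0) (83, 14) (30.9218, 14)]  |A|=748.4736
3. ⊥bis P0·P2 via (46.275,7.42): [(28.1534, 0) (62.5733, 0) (31.8218, 14) (30.9218, 14)]  |A|=247.2392
4. ⊥bis P0·P3 via (41.495,5.35): [(32.6069, 0) (62.5733, 0) (45.5115, 7.7676)]  |A|=116.3836
5. ⊥bis P0·P4 via (41.91,4.045): [(36.5967, 0) (62.5733, 0) (46.3177, 7.4006)]  |A|=96.1206
6. ⊥bis P0·P5 via (49.39,6.47): [(36.5967, 0) (54.7722, 0) (50.0168, 5.7165) (46.3177, 7.4006)]  |A|=73.8234
7. ⊥bis P0·P6 via (58.01,5.39): [(36.5967, 0) (54.7722, 0) (50.0168, 5.7165) (46.3177, 7.4006)]  |A|=73.8234
8. ⊥bis P0·P7 via (46.845,5.92): [(45.6027, 6.8562) (36.5967, 0) (54.7009, 0)]  |A|=62.0632
9. ⊥bis P0·P8 via (42.21,5.025): [(45.8715, 6.6536) (44.5847, 6.0812) (36.5967, 0) (54.7009, 0)]  |A|=61.8558
10. canonical 4-gon: [(45.8715, 6.6536) (44.5847, 6.0812) (36.5967, 0) (54.7009, 0)]
11. shoelace: 61.8558

Area of P0's cell: 61.8558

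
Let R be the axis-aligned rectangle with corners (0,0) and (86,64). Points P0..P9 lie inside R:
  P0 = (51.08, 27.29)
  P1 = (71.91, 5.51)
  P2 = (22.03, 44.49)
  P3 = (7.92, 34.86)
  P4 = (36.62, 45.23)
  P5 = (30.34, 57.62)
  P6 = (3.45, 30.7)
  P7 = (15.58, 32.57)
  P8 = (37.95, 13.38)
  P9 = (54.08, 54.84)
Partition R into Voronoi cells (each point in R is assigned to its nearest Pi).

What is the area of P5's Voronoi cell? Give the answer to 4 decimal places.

Area of P5's cell: 326.7397

1. box [0,86]×[0,64]: [(0, 0) (86, 0) (86, 64) (0, 64)]
2. ⊥bis P5·P0 via (40.71,42.455): [(0, 14.617) (72.2172, 64) (0, 64)]  |A|=1783.1503
3. ⊥bis P5·P1 via (51.125,31.565): [(0, 14.617) (72.2172, 64) (0, 64)]  |A|=1783.1503
4. ⊥bis P5·P2 via (26.185,51.055): [(40.2597, 42.1471) (72.2172, 64) (5.7316, 64)]  |A|=726.4523
5. ⊥bis P5·P3 via (19.13,46.24): [(40.2597, 42.1471) (72.2172, 64) (5.7316, 64)]  |A|=726.4523
6. ⊥bis P5·P4 via (33.48,51.425): [(29.1045, 49.2072) (58.2896, 64) (5.7316, 64)]  |A|=388.7391
7. ⊥bis P5·P6 via (16.895,44.16): [(29.1045, 49.2072) (58.2896, 64) (5.7316, 64)]  |A|=388.7391
8. ⊥bis P5·P7 via (22.96,45.095): [(29.1045, 49.2072) (58.2896, 64) (5.7316, 64)]  |A|=388.7391
9. ⊥bis P5·P8 via (34.145,35.5): [(29.1045, 49.2072) (58.2896, 64) (5.7316, 64)]  |A|=388.7391
10. ⊥bis P5·P9 via (42.21,56.23): [(29.1045, 49.2072) (42.1627, 55.8259) (43.1199, 64) (5.7316, 64)]  |A|=326.7397
11. canonical 4-gon: [(29.1045, 49.2072) (42.1627, 55.8259) (43.1199, 64) (5.7316, 64)]
12. shoelace: 326.7397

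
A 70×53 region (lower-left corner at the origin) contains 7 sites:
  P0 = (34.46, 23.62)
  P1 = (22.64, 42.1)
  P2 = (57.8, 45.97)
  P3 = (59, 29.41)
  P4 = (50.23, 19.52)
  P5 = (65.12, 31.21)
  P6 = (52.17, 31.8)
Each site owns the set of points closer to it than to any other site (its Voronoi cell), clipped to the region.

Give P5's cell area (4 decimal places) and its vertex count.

Area of P5's cell: 190.8667 (4 vertices)

1. box [0,70]×[0,53]: [(0, 0) (70, 0) (70, 53) (0, 53)]
2. ⊥bis P5·P0 via (49.79,27.415): [(56.5767, 0) (70, 0) (70, 53) (43.4563, 53)]  |A|=1059.1249
3. ⊥bis P5·P1 via (43.88,36.655): [(45.7229, 43.844) (56.5767, 0) (70, 0) (70, 53) (48.0701, 53)]  |A|=1038.0029
4. ⊥bis P5·P2 via (61.46,38.59): [(48.6022, 32.2133) (56.5767, 0) (70, 0) (70, 42.8253)]  |A|=674.3894
5. ⊥bis P5·P3 via (62.06,30.31): [(59.8583, 37.7957) (70, 3.314) (70, 42.8253)]  |A|=200.3552
6. ⊥bis P5·P4 via (57.675,25.365): [(59.8583, 37.7957) (67.0125, 13.4715) (70, 9.6662) (70, 42.8253)]  |A|=190.8667
7. ⊥bis P5·P6 via (58.645,31.505): [(59.8583, 37.7957) (67.0125, 13.4715) (70, 9.6662) (70, 42.8253)]  |A|=190.8667
8. canonical 4-gon: [(59.8583, 37.7957) (67.0125, 13.4715) (70, 9.6662) (70, 42.8253)]
9. shoelace: 190.8667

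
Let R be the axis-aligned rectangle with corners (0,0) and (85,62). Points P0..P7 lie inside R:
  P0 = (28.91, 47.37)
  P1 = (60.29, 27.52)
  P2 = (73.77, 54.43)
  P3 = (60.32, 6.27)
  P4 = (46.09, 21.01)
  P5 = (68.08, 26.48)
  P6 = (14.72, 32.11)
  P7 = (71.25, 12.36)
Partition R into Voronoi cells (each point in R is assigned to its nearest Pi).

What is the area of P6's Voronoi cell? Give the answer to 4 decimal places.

Area of P6's cell: 1274.0335

1. box [0,85]×[0,62]: [(0, 0) (85, 0) (85, 62) (0, 62)]
2. ⊥bis P6·P0 via (21.815,39.74): [(0, 60.0254) (0, 0) (64.5516, 0)]  |A|=1937.3672
3. ⊥bis P6·P1 via (37.505,29.815): [(37.0754, 25.5497) (0, 60.0254) (0, 0) (34.5019, 0)]  |A|=1553.4876
4. ⊥bis P6·P2 via (44.245,43.27): [(37.0754, 25.5497) (0, 60.0254) (0, 0) (34.5019, 0)]  |A|=1553.4876
5. ⊥bis P6·P3 via (37.52,19.19): [(36.2002, 16.861) (37.0754, 25.5497) (0, 60.0254) (0, 0) (26.6457, 0)]  |A|=1487.2556
6. ⊥bis P6·P4 via (30.405,26.56): [(31.7874, 30.4668) (0, 60.0254) (0, 0) (21.007, 0)]  |A|=1274.0335
7. ⊥bis P6·P5 via (41.4,29.295): [(31.7874, 30.4668) (0, 60.0254) (0, 0) (21.007, 0)]  |A|=1274.0335
8. ⊥bis P6·P7 via (42.985,22.235): [(31.7874, 30.4668) (0, 60.0254) (0, 0) (21.007, 0)]  |A|=1274.0335
9. canonical 4-gon: [(31.7874, 30.4668) (0, 60.0254) (0, 0) (21.007, 0)]
10. shoelace: 1274.0335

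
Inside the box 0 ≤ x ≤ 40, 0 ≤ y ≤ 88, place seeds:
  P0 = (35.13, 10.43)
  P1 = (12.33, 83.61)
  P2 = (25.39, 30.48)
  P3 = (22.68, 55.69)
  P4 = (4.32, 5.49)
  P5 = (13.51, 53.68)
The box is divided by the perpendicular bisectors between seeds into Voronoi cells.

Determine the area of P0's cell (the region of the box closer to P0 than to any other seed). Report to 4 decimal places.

Area of P0's cell: 409.7782

1. box [0,40]×[0,88]: [(0, 0) (40, 0) (40, 88) (0, 88)]
2. ⊥bis P0·P1 via (23.73,47.02): [(0, 39.6267) (0, 0) (40, 0) (40, 52.0891)]  |A|=1834.3152
3. ⊥bis P0·P2 via (30.26,20.455): [(0, 5.7551) (0, 0) (40, 0) (40, 25.1866)]  |A|=618.8336
4. ⊥bis P0·P3 via (28.905,33.06): [(0, 5.7551) (0, 0) (40, 0) (40, 25.1866)]  |A|=618.8336
5. ⊥bis P0·P4 via (19.725,7.96): [(18.6276, 14.8042) (21.0013, 0) (40, 0) (40, 25.1866)]  |A|=409.7782
6. ⊥bis P0·P5 via (24.32,32.055): [(18.6276, 14.8042) (21.0013, 0) (40, 0) (40, 25.1866)]  |A|=409.7782
7. canonical 4-gon: [(18.6276, 14.8042) (21.0013, 0) (40, 0) (40, 25.1866)]
8. shoelace: 409.7782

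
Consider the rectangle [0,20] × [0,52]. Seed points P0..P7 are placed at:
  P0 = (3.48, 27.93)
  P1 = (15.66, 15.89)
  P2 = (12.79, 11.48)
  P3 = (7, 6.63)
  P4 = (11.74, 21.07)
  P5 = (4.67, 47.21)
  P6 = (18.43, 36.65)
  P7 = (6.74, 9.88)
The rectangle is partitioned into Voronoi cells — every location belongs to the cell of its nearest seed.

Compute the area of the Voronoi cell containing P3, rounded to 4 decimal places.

1. box [0,20]×[0,52]: [(0, 0) (20, 0) (20, 52) (0, 52)]
2. ⊥bis P3·P0 via (5.24,17.28): [(0, 16.414) (0, 0) (20, 0) (20, 19.7192)]  |A|=361.3326
3. ⊥bis P3·P1 via (11.33,11.26): [(4.945, 17.2313) (0, 16.414) (0, 0) (20, 0) (20, 3.1518)]  |A|=236.6214
4. ⊥bis P3·P2 via (9.895,9.055): [(3.277, 16.9556) (0, 16.414) (0, 0) (17.4799, 0)]  |A|=175.0862
5. ⊥bis P3·P4 via (9.37,13.85): [(4.5543, 15.4308) (1.0369, 16.5854) (0, 16.414) (0, 0) (17.4799, 0)]  |A|=173.1418
6. ⊥bis P3·P5 via (5.835,26.92): [(4.5543, 15.4308) (1.0369, 16.5854) (0, 16.414) (0, 0) (17.4799, 0)]  |A|=173.1418
7. ⊥bis P3·P6 via (12.715,21.64): [(4.5543, 15.4308) (1.0369, 16.5854) (0, 16.414) (0, 0) (17.4799, 0)]  |A|=173.1418
8. ⊥bis P3·P7 via (6.87,8.255): [(10.3331, 8.532) (0, 7.7054) (0, 0) (17.4799, 0)]  |A|=114.3799
9. canonical 4-gon: [(10.3331, 8.532) (0, 7.7054) (0, 0) (17.4799, 0)]
10. shoelace: 114.3799

Area of P3's cell: 114.3799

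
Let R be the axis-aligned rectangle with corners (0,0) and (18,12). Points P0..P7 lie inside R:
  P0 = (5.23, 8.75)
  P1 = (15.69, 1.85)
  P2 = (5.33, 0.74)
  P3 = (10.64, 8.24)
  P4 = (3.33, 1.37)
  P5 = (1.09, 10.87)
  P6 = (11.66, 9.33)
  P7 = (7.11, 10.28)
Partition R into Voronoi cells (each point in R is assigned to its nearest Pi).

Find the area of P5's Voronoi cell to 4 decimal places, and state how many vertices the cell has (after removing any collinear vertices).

Area of P5's cell: 16.7779 (5 vertices)

1. box [0,18]×[0,12]: [(0, 0) (18, 0) (18, 12) (0, 12)]
2. ⊥bis P5·P0 via (3.16,9.81): [(0, 3.6391) (4.2814, 12) (0, 12)]  |A|=17.8985
3. ⊥bis P5·P1 via (8.39,6.36): [(0, 3.6391) (4.2814, 12) (0, 12)]  |A|=17.8985
4. ⊥bis P5·P2 via (3.21,5.805): [(0, 4.4614) (0.536, 4.6858) (4.2814, 12) (0, 12)]  |A|=17.6781
5. ⊥bis P5·P3 via (5.865,9.555): [(0, 4.4614) (0.536, 4.6858) (4.2814, 12) (0, 12)]  |A|=17.6781
6. ⊥bis P5·P4 via (2.21,6.12): [(0, 5.5989) (1.1414, 5.868) (4.2814, 12) (0, 12)]  |A|=16.78
7. ⊥bis P5·P6 via (6.375,10.1): [(0, 5.5989) (1.1414, 5.868) (4.2814, 12) (0, 12)]  |A|=16.78
8. ⊥bis P5·P7 via (4.1,10.575): [(0, 5.5989) (1.1414, 5.868) (4.2298, 11.8991) (4.2397, 12) (0, 12)]  |A|=16.7779
9. canonical 5-gon: [(0, 5.5989) (1.1414, 5.868) (4.2298, 11.8991) (4.2397, 12) (0, 12)]
10. shoelace: 16.7779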